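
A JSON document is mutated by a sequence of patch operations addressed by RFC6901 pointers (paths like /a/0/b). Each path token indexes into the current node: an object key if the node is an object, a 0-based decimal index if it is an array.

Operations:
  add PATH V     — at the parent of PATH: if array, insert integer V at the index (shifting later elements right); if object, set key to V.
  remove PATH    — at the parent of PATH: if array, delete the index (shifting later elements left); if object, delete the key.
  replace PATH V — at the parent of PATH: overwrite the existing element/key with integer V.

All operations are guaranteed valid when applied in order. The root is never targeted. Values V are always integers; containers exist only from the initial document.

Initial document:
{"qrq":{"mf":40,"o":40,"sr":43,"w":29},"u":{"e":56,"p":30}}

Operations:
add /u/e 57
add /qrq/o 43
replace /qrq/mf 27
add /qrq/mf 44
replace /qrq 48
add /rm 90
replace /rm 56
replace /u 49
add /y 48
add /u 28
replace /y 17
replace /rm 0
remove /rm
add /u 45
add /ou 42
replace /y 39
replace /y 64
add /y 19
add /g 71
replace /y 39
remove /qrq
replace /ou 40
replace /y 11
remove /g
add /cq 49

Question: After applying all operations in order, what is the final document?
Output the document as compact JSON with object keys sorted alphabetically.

After op 1 (add /u/e 57): {"qrq":{"mf":40,"o":40,"sr":43,"w":29},"u":{"e":57,"p":30}}
After op 2 (add /qrq/o 43): {"qrq":{"mf":40,"o":43,"sr":43,"w":29},"u":{"e":57,"p":30}}
After op 3 (replace /qrq/mf 27): {"qrq":{"mf":27,"o":43,"sr":43,"w":29},"u":{"e":57,"p":30}}
After op 4 (add /qrq/mf 44): {"qrq":{"mf":44,"o":43,"sr":43,"w":29},"u":{"e":57,"p":30}}
After op 5 (replace /qrq 48): {"qrq":48,"u":{"e":57,"p":30}}
After op 6 (add /rm 90): {"qrq":48,"rm":90,"u":{"e":57,"p":30}}
After op 7 (replace /rm 56): {"qrq":48,"rm":56,"u":{"e":57,"p":30}}
After op 8 (replace /u 49): {"qrq":48,"rm":56,"u":49}
After op 9 (add /y 48): {"qrq":48,"rm":56,"u":49,"y":48}
After op 10 (add /u 28): {"qrq":48,"rm":56,"u":28,"y":48}
After op 11 (replace /y 17): {"qrq":48,"rm":56,"u":28,"y":17}
After op 12 (replace /rm 0): {"qrq":48,"rm":0,"u":28,"y":17}
After op 13 (remove /rm): {"qrq":48,"u":28,"y":17}
After op 14 (add /u 45): {"qrq":48,"u":45,"y":17}
After op 15 (add /ou 42): {"ou":42,"qrq":48,"u":45,"y":17}
After op 16 (replace /y 39): {"ou":42,"qrq":48,"u":45,"y":39}
After op 17 (replace /y 64): {"ou":42,"qrq":48,"u":45,"y":64}
After op 18 (add /y 19): {"ou":42,"qrq":48,"u":45,"y":19}
After op 19 (add /g 71): {"g":71,"ou":42,"qrq":48,"u":45,"y":19}
After op 20 (replace /y 39): {"g":71,"ou":42,"qrq":48,"u":45,"y":39}
After op 21 (remove /qrq): {"g":71,"ou":42,"u":45,"y":39}
After op 22 (replace /ou 40): {"g":71,"ou":40,"u":45,"y":39}
After op 23 (replace /y 11): {"g":71,"ou":40,"u":45,"y":11}
After op 24 (remove /g): {"ou":40,"u":45,"y":11}
After op 25 (add /cq 49): {"cq":49,"ou":40,"u":45,"y":11}

Answer: {"cq":49,"ou":40,"u":45,"y":11}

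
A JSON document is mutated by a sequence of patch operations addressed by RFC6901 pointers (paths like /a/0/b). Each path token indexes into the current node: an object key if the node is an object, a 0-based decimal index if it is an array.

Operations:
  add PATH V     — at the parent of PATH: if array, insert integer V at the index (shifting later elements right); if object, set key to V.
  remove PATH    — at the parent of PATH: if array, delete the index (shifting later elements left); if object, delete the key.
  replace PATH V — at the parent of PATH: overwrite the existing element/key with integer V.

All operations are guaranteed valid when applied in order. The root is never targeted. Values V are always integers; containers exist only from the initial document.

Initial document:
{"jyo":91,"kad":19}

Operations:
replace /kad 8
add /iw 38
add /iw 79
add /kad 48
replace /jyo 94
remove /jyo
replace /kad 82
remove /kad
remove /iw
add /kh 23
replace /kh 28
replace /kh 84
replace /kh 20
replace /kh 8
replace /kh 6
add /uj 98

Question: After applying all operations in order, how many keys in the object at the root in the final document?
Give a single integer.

After op 1 (replace /kad 8): {"jyo":91,"kad":8}
After op 2 (add /iw 38): {"iw":38,"jyo":91,"kad":8}
After op 3 (add /iw 79): {"iw":79,"jyo":91,"kad":8}
After op 4 (add /kad 48): {"iw":79,"jyo":91,"kad":48}
After op 5 (replace /jyo 94): {"iw":79,"jyo":94,"kad":48}
After op 6 (remove /jyo): {"iw":79,"kad":48}
After op 7 (replace /kad 82): {"iw":79,"kad":82}
After op 8 (remove /kad): {"iw":79}
After op 9 (remove /iw): {}
After op 10 (add /kh 23): {"kh":23}
After op 11 (replace /kh 28): {"kh":28}
After op 12 (replace /kh 84): {"kh":84}
After op 13 (replace /kh 20): {"kh":20}
After op 14 (replace /kh 8): {"kh":8}
After op 15 (replace /kh 6): {"kh":6}
After op 16 (add /uj 98): {"kh":6,"uj":98}
Size at the root: 2

Answer: 2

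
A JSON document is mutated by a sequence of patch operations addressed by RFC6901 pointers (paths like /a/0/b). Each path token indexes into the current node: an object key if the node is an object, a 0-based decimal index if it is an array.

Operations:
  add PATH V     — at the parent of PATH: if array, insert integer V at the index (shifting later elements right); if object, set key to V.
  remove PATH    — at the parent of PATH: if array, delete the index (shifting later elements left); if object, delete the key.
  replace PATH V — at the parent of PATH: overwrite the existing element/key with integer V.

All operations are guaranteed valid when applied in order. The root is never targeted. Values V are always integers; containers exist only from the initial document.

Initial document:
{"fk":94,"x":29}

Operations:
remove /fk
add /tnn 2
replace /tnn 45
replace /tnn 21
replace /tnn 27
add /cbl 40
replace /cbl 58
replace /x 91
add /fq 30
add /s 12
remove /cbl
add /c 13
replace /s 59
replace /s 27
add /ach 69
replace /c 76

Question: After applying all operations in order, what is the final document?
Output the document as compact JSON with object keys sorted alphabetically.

Answer: {"ach":69,"c":76,"fq":30,"s":27,"tnn":27,"x":91}

Derivation:
After op 1 (remove /fk): {"x":29}
After op 2 (add /tnn 2): {"tnn":2,"x":29}
After op 3 (replace /tnn 45): {"tnn":45,"x":29}
After op 4 (replace /tnn 21): {"tnn":21,"x":29}
After op 5 (replace /tnn 27): {"tnn":27,"x":29}
After op 6 (add /cbl 40): {"cbl":40,"tnn":27,"x":29}
After op 7 (replace /cbl 58): {"cbl":58,"tnn":27,"x":29}
After op 8 (replace /x 91): {"cbl":58,"tnn":27,"x":91}
After op 9 (add /fq 30): {"cbl":58,"fq":30,"tnn":27,"x":91}
After op 10 (add /s 12): {"cbl":58,"fq":30,"s":12,"tnn":27,"x":91}
After op 11 (remove /cbl): {"fq":30,"s":12,"tnn":27,"x":91}
After op 12 (add /c 13): {"c":13,"fq":30,"s":12,"tnn":27,"x":91}
After op 13 (replace /s 59): {"c":13,"fq":30,"s":59,"tnn":27,"x":91}
After op 14 (replace /s 27): {"c":13,"fq":30,"s":27,"tnn":27,"x":91}
After op 15 (add /ach 69): {"ach":69,"c":13,"fq":30,"s":27,"tnn":27,"x":91}
After op 16 (replace /c 76): {"ach":69,"c":76,"fq":30,"s":27,"tnn":27,"x":91}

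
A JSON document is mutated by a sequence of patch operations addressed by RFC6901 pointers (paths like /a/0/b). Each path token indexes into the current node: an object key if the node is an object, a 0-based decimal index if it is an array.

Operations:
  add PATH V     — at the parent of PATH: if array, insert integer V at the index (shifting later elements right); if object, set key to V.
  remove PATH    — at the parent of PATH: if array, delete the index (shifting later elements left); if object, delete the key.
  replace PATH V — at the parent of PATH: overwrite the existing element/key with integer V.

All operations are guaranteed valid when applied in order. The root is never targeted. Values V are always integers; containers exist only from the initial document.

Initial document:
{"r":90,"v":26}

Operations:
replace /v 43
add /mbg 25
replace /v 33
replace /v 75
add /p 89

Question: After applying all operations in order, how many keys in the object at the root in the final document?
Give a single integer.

After op 1 (replace /v 43): {"r":90,"v":43}
After op 2 (add /mbg 25): {"mbg":25,"r":90,"v":43}
After op 3 (replace /v 33): {"mbg":25,"r":90,"v":33}
After op 4 (replace /v 75): {"mbg":25,"r":90,"v":75}
After op 5 (add /p 89): {"mbg":25,"p":89,"r":90,"v":75}
Size at the root: 4

Answer: 4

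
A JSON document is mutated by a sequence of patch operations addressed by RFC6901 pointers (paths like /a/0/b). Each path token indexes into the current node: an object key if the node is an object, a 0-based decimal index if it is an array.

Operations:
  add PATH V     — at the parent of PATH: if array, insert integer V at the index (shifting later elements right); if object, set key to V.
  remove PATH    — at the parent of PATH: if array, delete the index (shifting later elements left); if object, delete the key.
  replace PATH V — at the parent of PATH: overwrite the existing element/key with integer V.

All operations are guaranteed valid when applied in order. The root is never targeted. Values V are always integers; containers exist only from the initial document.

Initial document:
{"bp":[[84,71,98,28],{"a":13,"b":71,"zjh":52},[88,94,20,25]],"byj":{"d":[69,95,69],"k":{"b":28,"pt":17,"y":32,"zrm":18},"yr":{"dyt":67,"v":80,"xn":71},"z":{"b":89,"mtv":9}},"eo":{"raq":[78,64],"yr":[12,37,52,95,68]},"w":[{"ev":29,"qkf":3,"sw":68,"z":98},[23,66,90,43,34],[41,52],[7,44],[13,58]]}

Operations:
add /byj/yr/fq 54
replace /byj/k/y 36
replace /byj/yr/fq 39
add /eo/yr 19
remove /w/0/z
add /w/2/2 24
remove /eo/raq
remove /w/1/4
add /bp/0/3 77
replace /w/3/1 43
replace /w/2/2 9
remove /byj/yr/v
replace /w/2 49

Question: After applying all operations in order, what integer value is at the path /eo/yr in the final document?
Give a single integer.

After op 1 (add /byj/yr/fq 54): {"bp":[[84,71,98,28],{"a":13,"b":71,"zjh":52},[88,94,20,25]],"byj":{"d":[69,95,69],"k":{"b":28,"pt":17,"y":32,"zrm":18},"yr":{"dyt":67,"fq":54,"v":80,"xn":71},"z":{"b":89,"mtv":9}},"eo":{"raq":[78,64],"yr":[12,37,52,95,68]},"w":[{"ev":29,"qkf":3,"sw":68,"z":98},[23,66,90,43,34],[41,52],[7,44],[13,58]]}
After op 2 (replace /byj/k/y 36): {"bp":[[84,71,98,28],{"a":13,"b":71,"zjh":52},[88,94,20,25]],"byj":{"d":[69,95,69],"k":{"b":28,"pt":17,"y":36,"zrm":18},"yr":{"dyt":67,"fq":54,"v":80,"xn":71},"z":{"b":89,"mtv":9}},"eo":{"raq":[78,64],"yr":[12,37,52,95,68]},"w":[{"ev":29,"qkf":3,"sw":68,"z":98},[23,66,90,43,34],[41,52],[7,44],[13,58]]}
After op 3 (replace /byj/yr/fq 39): {"bp":[[84,71,98,28],{"a":13,"b":71,"zjh":52},[88,94,20,25]],"byj":{"d":[69,95,69],"k":{"b":28,"pt":17,"y":36,"zrm":18},"yr":{"dyt":67,"fq":39,"v":80,"xn":71},"z":{"b":89,"mtv":9}},"eo":{"raq":[78,64],"yr":[12,37,52,95,68]},"w":[{"ev":29,"qkf":3,"sw":68,"z":98},[23,66,90,43,34],[41,52],[7,44],[13,58]]}
After op 4 (add /eo/yr 19): {"bp":[[84,71,98,28],{"a":13,"b":71,"zjh":52},[88,94,20,25]],"byj":{"d":[69,95,69],"k":{"b":28,"pt":17,"y":36,"zrm":18},"yr":{"dyt":67,"fq":39,"v":80,"xn":71},"z":{"b":89,"mtv":9}},"eo":{"raq":[78,64],"yr":19},"w":[{"ev":29,"qkf":3,"sw":68,"z":98},[23,66,90,43,34],[41,52],[7,44],[13,58]]}
After op 5 (remove /w/0/z): {"bp":[[84,71,98,28],{"a":13,"b":71,"zjh":52},[88,94,20,25]],"byj":{"d":[69,95,69],"k":{"b":28,"pt":17,"y":36,"zrm":18},"yr":{"dyt":67,"fq":39,"v":80,"xn":71},"z":{"b":89,"mtv":9}},"eo":{"raq":[78,64],"yr":19},"w":[{"ev":29,"qkf":3,"sw":68},[23,66,90,43,34],[41,52],[7,44],[13,58]]}
After op 6 (add /w/2/2 24): {"bp":[[84,71,98,28],{"a":13,"b":71,"zjh":52},[88,94,20,25]],"byj":{"d":[69,95,69],"k":{"b":28,"pt":17,"y":36,"zrm":18},"yr":{"dyt":67,"fq":39,"v":80,"xn":71},"z":{"b":89,"mtv":9}},"eo":{"raq":[78,64],"yr":19},"w":[{"ev":29,"qkf":3,"sw":68},[23,66,90,43,34],[41,52,24],[7,44],[13,58]]}
After op 7 (remove /eo/raq): {"bp":[[84,71,98,28],{"a":13,"b":71,"zjh":52},[88,94,20,25]],"byj":{"d":[69,95,69],"k":{"b":28,"pt":17,"y":36,"zrm":18},"yr":{"dyt":67,"fq":39,"v":80,"xn":71},"z":{"b":89,"mtv":9}},"eo":{"yr":19},"w":[{"ev":29,"qkf":3,"sw":68},[23,66,90,43,34],[41,52,24],[7,44],[13,58]]}
After op 8 (remove /w/1/4): {"bp":[[84,71,98,28],{"a":13,"b":71,"zjh":52},[88,94,20,25]],"byj":{"d":[69,95,69],"k":{"b":28,"pt":17,"y":36,"zrm":18},"yr":{"dyt":67,"fq":39,"v":80,"xn":71},"z":{"b":89,"mtv":9}},"eo":{"yr":19},"w":[{"ev":29,"qkf":3,"sw":68},[23,66,90,43],[41,52,24],[7,44],[13,58]]}
After op 9 (add /bp/0/3 77): {"bp":[[84,71,98,77,28],{"a":13,"b":71,"zjh":52},[88,94,20,25]],"byj":{"d":[69,95,69],"k":{"b":28,"pt":17,"y":36,"zrm":18},"yr":{"dyt":67,"fq":39,"v":80,"xn":71},"z":{"b":89,"mtv":9}},"eo":{"yr":19},"w":[{"ev":29,"qkf":3,"sw":68},[23,66,90,43],[41,52,24],[7,44],[13,58]]}
After op 10 (replace /w/3/1 43): {"bp":[[84,71,98,77,28],{"a":13,"b":71,"zjh":52},[88,94,20,25]],"byj":{"d":[69,95,69],"k":{"b":28,"pt":17,"y":36,"zrm":18},"yr":{"dyt":67,"fq":39,"v":80,"xn":71},"z":{"b":89,"mtv":9}},"eo":{"yr":19},"w":[{"ev":29,"qkf":3,"sw":68},[23,66,90,43],[41,52,24],[7,43],[13,58]]}
After op 11 (replace /w/2/2 9): {"bp":[[84,71,98,77,28],{"a":13,"b":71,"zjh":52},[88,94,20,25]],"byj":{"d":[69,95,69],"k":{"b":28,"pt":17,"y":36,"zrm":18},"yr":{"dyt":67,"fq":39,"v":80,"xn":71},"z":{"b":89,"mtv":9}},"eo":{"yr":19},"w":[{"ev":29,"qkf":3,"sw":68},[23,66,90,43],[41,52,9],[7,43],[13,58]]}
After op 12 (remove /byj/yr/v): {"bp":[[84,71,98,77,28],{"a":13,"b":71,"zjh":52},[88,94,20,25]],"byj":{"d":[69,95,69],"k":{"b":28,"pt":17,"y":36,"zrm":18},"yr":{"dyt":67,"fq":39,"xn":71},"z":{"b":89,"mtv":9}},"eo":{"yr":19},"w":[{"ev":29,"qkf":3,"sw":68},[23,66,90,43],[41,52,9],[7,43],[13,58]]}
After op 13 (replace /w/2 49): {"bp":[[84,71,98,77,28],{"a":13,"b":71,"zjh":52},[88,94,20,25]],"byj":{"d":[69,95,69],"k":{"b":28,"pt":17,"y":36,"zrm":18},"yr":{"dyt":67,"fq":39,"xn":71},"z":{"b":89,"mtv":9}},"eo":{"yr":19},"w":[{"ev":29,"qkf":3,"sw":68},[23,66,90,43],49,[7,43],[13,58]]}
Value at /eo/yr: 19

Answer: 19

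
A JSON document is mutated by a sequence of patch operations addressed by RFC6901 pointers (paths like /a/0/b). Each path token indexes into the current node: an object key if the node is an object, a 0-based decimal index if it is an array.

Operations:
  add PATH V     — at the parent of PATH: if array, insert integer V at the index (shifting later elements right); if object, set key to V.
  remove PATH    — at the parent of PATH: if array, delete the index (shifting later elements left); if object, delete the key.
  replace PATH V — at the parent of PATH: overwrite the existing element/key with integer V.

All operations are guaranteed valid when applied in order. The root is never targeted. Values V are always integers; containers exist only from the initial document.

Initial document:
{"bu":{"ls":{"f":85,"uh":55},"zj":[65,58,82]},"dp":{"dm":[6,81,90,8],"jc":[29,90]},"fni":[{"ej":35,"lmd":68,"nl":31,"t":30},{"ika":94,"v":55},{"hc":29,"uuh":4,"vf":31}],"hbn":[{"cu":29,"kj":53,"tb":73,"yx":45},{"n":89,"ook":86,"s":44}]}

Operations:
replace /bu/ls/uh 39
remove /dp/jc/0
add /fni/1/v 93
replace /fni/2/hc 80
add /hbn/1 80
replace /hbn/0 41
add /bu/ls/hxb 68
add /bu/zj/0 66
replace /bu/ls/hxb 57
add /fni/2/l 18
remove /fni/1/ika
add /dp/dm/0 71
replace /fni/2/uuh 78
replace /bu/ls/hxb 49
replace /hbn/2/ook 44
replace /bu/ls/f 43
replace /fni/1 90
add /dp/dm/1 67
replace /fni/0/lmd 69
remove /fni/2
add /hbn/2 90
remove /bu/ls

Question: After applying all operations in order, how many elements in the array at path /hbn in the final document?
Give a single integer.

After op 1 (replace /bu/ls/uh 39): {"bu":{"ls":{"f":85,"uh":39},"zj":[65,58,82]},"dp":{"dm":[6,81,90,8],"jc":[29,90]},"fni":[{"ej":35,"lmd":68,"nl":31,"t":30},{"ika":94,"v":55},{"hc":29,"uuh":4,"vf":31}],"hbn":[{"cu":29,"kj":53,"tb":73,"yx":45},{"n":89,"ook":86,"s":44}]}
After op 2 (remove /dp/jc/0): {"bu":{"ls":{"f":85,"uh":39},"zj":[65,58,82]},"dp":{"dm":[6,81,90,8],"jc":[90]},"fni":[{"ej":35,"lmd":68,"nl":31,"t":30},{"ika":94,"v":55},{"hc":29,"uuh":4,"vf":31}],"hbn":[{"cu":29,"kj":53,"tb":73,"yx":45},{"n":89,"ook":86,"s":44}]}
After op 3 (add /fni/1/v 93): {"bu":{"ls":{"f":85,"uh":39},"zj":[65,58,82]},"dp":{"dm":[6,81,90,8],"jc":[90]},"fni":[{"ej":35,"lmd":68,"nl":31,"t":30},{"ika":94,"v":93},{"hc":29,"uuh":4,"vf":31}],"hbn":[{"cu":29,"kj":53,"tb":73,"yx":45},{"n":89,"ook":86,"s":44}]}
After op 4 (replace /fni/2/hc 80): {"bu":{"ls":{"f":85,"uh":39},"zj":[65,58,82]},"dp":{"dm":[6,81,90,8],"jc":[90]},"fni":[{"ej":35,"lmd":68,"nl":31,"t":30},{"ika":94,"v":93},{"hc":80,"uuh":4,"vf":31}],"hbn":[{"cu":29,"kj":53,"tb":73,"yx":45},{"n":89,"ook":86,"s":44}]}
After op 5 (add /hbn/1 80): {"bu":{"ls":{"f":85,"uh":39},"zj":[65,58,82]},"dp":{"dm":[6,81,90,8],"jc":[90]},"fni":[{"ej":35,"lmd":68,"nl":31,"t":30},{"ika":94,"v":93},{"hc":80,"uuh":4,"vf":31}],"hbn":[{"cu":29,"kj":53,"tb":73,"yx":45},80,{"n":89,"ook":86,"s":44}]}
After op 6 (replace /hbn/0 41): {"bu":{"ls":{"f":85,"uh":39},"zj":[65,58,82]},"dp":{"dm":[6,81,90,8],"jc":[90]},"fni":[{"ej":35,"lmd":68,"nl":31,"t":30},{"ika":94,"v":93},{"hc":80,"uuh":4,"vf":31}],"hbn":[41,80,{"n":89,"ook":86,"s":44}]}
After op 7 (add /bu/ls/hxb 68): {"bu":{"ls":{"f":85,"hxb":68,"uh":39},"zj":[65,58,82]},"dp":{"dm":[6,81,90,8],"jc":[90]},"fni":[{"ej":35,"lmd":68,"nl":31,"t":30},{"ika":94,"v":93},{"hc":80,"uuh":4,"vf":31}],"hbn":[41,80,{"n":89,"ook":86,"s":44}]}
After op 8 (add /bu/zj/0 66): {"bu":{"ls":{"f":85,"hxb":68,"uh":39},"zj":[66,65,58,82]},"dp":{"dm":[6,81,90,8],"jc":[90]},"fni":[{"ej":35,"lmd":68,"nl":31,"t":30},{"ika":94,"v":93},{"hc":80,"uuh":4,"vf":31}],"hbn":[41,80,{"n":89,"ook":86,"s":44}]}
After op 9 (replace /bu/ls/hxb 57): {"bu":{"ls":{"f":85,"hxb":57,"uh":39},"zj":[66,65,58,82]},"dp":{"dm":[6,81,90,8],"jc":[90]},"fni":[{"ej":35,"lmd":68,"nl":31,"t":30},{"ika":94,"v":93},{"hc":80,"uuh":4,"vf":31}],"hbn":[41,80,{"n":89,"ook":86,"s":44}]}
After op 10 (add /fni/2/l 18): {"bu":{"ls":{"f":85,"hxb":57,"uh":39},"zj":[66,65,58,82]},"dp":{"dm":[6,81,90,8],"jc":[90]},"fni":[{"ej":35,"lmd":68,"nl":31,"t":30},{"ika":94,"v":93},{"hc":80,"l":18,"uuh":4,"vf":31}],"hbn":[41,80,{"n":89,"ook":86,"s":44}]}
After op 11 (remove /fni/1/ika): {"bu":{"ls":{"f":85,"hxb":57,"uh":39},"zj":[66,65,58,82]},"dp":{"dm":[6,81,90,8],"jc":[90]},"fni":[{"ej":35,"lmd":68,"nl":31,"t":30},{"v":93},{"hc":80,"l":18,"uuh":4,"vf":31}],"hbn":[41,80,{"n":89,"ook":86,"s":44}]}
After op 12 (add /dp/dm/0 71): {"bu":{"ls":{"f":85,"hxb":57,"uh":39},"zj":[66,65,58,82]},"dp":{"dm":[71,6,81,90,8],"jc":[90]},"fni":[{"ej":35,"lmd":68,"nl":31,"t":30},{"v":93},{"hc":80,"l":18,"uuh":4,"vf":31}],"hbn":[41,80,{"n":89,"ook":86,"s":44}]}
After op 13 (replace /fni/2/uuh 78): {"bu":{"ls":{"f":85,"hxb":57,"uh":39},"zj":[66,65,58,82]},"dp":{"dm":[71,6,81,90,8],"jc":[90]},"fni":[{"ej":35,"lmd":68,"nl":31,"t":30},{"v":93},{"hc":80,"l":18,"uuh":78,"vf":31}],"hbn":[41,80,{"n":89,"ook":86,"s":44}]}
After op 14 (replace /bu/ls/hxb 49): {"bu":{"ls":{"f":85,"hxb":49,"uh":39},"zj":[66,65,58,82]},"dp":{"dm":[71,6,81,90,8],"jc":[90]},"fni":[{"ej":35,"lmd":68,"nl":31,"t":30},{"v":93},{"hc":80,"l":18,"uuh":78,"vf":31}],"hbn":[41,80,{"n":89,"ook":86,"s":44}]}
After op 15 (replace /hbn/2/ook 44): {"bu":{"ls":{"f":85,"hxb":49,"uh":39},"zj":[66,65,58,82]},"dp":{"dm":[71,6,81,90,8],"jc":[90]},"fni":[{"ej":35,"lmd":68,"nl":31,"t":30},{"v":93},{"hc":80,"l":18,"uuh":78,"vf":31}],"hbn":[41,80,{"n":89,"ook":44,"s":44}]}
After op 16 (replace /bu/ls/f 43): {"bu":{"ls":{"f":43,"hxb":49,"uh":39},"zj":[66,65,58,82]},"dp":{"dm":[71,6,81,90,8],"jc":[90]},"fni":[{"ej":35,"lmd":68,"nl":31,"t":30},{"v":93},{"hc":80,"l":18,"uuh":78,"vf":31}],"hbn":[41,80,{"n":89,"ook":44,"s":44}]}
After op 17 (replace /fni/1 90): {"bu":{"ls":{"f":43,"hxb":49,"uh":39},"zj":[66,65,58,82]},"dp":{"dm":[71,6,81,90,8],"jc":[90]},"fni":[{"ej":35,"lmd":68,"nl":31,"t":30},90,{"hc":80,"l":18,"uuh":78,"vf":31}],"hbn":[41,80,{"n":89,"ook":44,"s":44}]}
After op 18 (add /dp/dm/1 67): {"bu":{"ls":{"f":43,"hxb":49,"uh":39},"zj":[66,65,58,82]},"dp":{"dm":[71,67,6,81,90,8],"jc":[90]},"fni":[{"ej":35,"lmd":68,"nl":31,"t":30},90,{"hc":80,"l":18,"uuh":78,"vf":31}],"hbn":[41,80,{"n":89,"ook":44,"s":44}]}
After op 19 (replace /fni/0/lmd 69): {"bu":{"ls":{"f":43,"hxb":49,"uh":39},"zj":[66,65,58,82]},"dp":{"dm":[71,67,6,81,90,8],"jc":[90]},"fni":[{"ej":35,"lmd":69,"nl":31,"t":30},90,{"hc":80,"l":18,"uuh":78,"vf":31}],"hbn":[41,80,{"n":89,"ook":44,"s":44}]}
After op 20 (remove /fni/2): {"bu":{"ls":{"f":43,"hxb":49,"uh":39},"zj":[66,65,58,82]},"dp":{"dm":[71,67,6,81,90,8],"jc":[90]},"fni":[{"ej":35,"lmd":69,"nl":31,"t":30},90],"hbn":[41,80,{"n":89,"ook":44,"s":44}]}
After op 21 (add /hbn/2 90): {"bu":{"ls":{"f":43,"hxb":49,"uh":39},"zj":[66,65,58,82]},"dp":{"dm":[71,67,6,81,90,8],"jc":[90]},"fni":[{"ej":35,"lmd":69,"nl":31,"t":30},90],"hbn":[41,80,90,{"n":89,"ook":44,"s":44}]}
After op 22 (remove /bu/ls): {"bu":{"zj":[66,65,58,82]},"dp":{"dm":[71,67,6,81,90,8],"jc":[90]},"fni":[{"ej":35,"lmd":69,"nl":31,"t":30},90],"hbn":[41,80,90,{"n":89,"ook":44,"s":44}]}
Size at path /hbn: 4

Answer: 4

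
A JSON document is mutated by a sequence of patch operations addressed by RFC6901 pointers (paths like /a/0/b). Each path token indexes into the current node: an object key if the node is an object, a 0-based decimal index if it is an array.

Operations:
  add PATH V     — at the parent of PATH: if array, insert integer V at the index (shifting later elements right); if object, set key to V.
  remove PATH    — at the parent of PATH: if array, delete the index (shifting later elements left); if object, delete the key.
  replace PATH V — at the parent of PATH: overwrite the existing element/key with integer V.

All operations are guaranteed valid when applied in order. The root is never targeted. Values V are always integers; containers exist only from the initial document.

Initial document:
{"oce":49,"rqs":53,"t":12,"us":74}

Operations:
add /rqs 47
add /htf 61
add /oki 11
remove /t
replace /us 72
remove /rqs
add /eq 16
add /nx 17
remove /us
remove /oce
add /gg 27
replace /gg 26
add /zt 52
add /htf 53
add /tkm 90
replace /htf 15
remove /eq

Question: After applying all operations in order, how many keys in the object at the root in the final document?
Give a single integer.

Answer: 6

Derivation:
After op 1 (add /rqs 47): {"oce":49,"rqs":47,"t":12,"us":74}
After op 2 (add /htf 61): {"htf":61,"oce":49,"rqs":47,"t":12,"us":74}
After op 3 (add /oki 11): {"htf":61,"oce":49,"oki":11,"rqs":47,"t":12,"us":74}
After op 4 (remove /t): {"htf":61,"oce":49,"oki":11,"rqs":47,"us":74}
After op 5 (replace /us 72): {"htf":61,"oce":49,"oki":11,"rqs":47,"us":72}
After op 6 (remove /rqs): {"htf":61,"oce":49,"oki":11,"us":72}
After op 7 (add /eq 16): {"eq":16,"htf":61,"oce":49,"oki":11,"us":72}
After op 8 (add /nx 17): {"eq":16,"htf":61,"nx":17,"oce":49,"oki":11,"us":72}
After op 9 (remove /us): {"eq":16,"htf":61,"nx":17,"oce":49,"oki":11}
After op 10 (remove /oce): {"eq":16,"htf":61,"nx":17,"oki":11}
After op 11 (add /gg 27): {"eq":16,"gg":27,"htf":61,"nx":17,"oki":11}
After op 12 (replace /gg 26): {"eq":16,"gg":26,"htf":61,"nx":17,"oki":11}
After op 13 (add /zt 52): {"eq":16,"gg":26,"htf":61,"nx":17,"oki":11,"zt":52}
After op 14 (add /htf 53): {"eq":16,"gg":26,"htf":53,"nx":17,"oki":11,"zt":52}
After op 15 (add /tkm 90): {"eq":16,"gg":26,"htf":53,"nx":17,"oki":11,"tkm":90,"zt":52}
After op 16 (replace /htf 15): {"eq":16,"gg":26,"htf":15,"nx":17,"oki":11,"tkm":90,"zt":52}
After op 17 (remove /eq): {"gg":26,"htf":15,"nx":17,"oki":11,"tkm":90,"zt":52}
Size at the root: 6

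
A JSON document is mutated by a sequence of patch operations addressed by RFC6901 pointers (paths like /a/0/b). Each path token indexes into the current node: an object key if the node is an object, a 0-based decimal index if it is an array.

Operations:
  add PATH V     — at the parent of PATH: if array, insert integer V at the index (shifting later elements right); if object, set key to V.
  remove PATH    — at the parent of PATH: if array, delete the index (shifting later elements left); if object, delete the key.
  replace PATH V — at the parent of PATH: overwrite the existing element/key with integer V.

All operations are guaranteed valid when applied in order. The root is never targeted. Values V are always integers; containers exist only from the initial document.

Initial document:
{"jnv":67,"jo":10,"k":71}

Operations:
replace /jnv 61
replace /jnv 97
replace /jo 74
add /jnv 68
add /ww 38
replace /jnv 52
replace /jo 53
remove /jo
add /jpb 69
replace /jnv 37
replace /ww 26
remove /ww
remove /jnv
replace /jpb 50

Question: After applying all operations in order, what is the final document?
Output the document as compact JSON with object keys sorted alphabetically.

After op 1 (replace /jnv 61): {"jnv":61,"jo":10,"k":71}
After op 2 (replace /jnv 97): {"jnv":97,"jo":10,"k":71}
After op 3 (replace /jo 74): {"jnv":97,"jo":74,"k":71}
After op 4 (add /jnv 68): {"jnv":68,"jo":74,"k":71}
After op 5 (add /ww 38): {"jnv":68,"jo":74,"k":71,"ww":38}
After op 6 (replace /jnv 52): {"jnv":52,"jo":74,"k":71,"ww":38}
After op 7 (replace /jo 53): {"jnv":52,"jo":53,"k":71,"ww":38}
After op 8 (remove /jo): {"jnv":52,"k":71,"ww":38}
After op 9 (add /jpb 69): {"jnv":52,"jpb":69,"k":71,"ww":38}
After op 10 (replace /jnv 37): {"jnv":37,"jpb":69,"k":71,"ww":38}
After op 11 (replace /ww 26): {"jnv":37,"jpb":69,"k":71,"ww":26}
After op 12 (remove /ww): {"jnv":37,"jpb":69,"k":71}
After op 13 (remove /jnv): {"jpb":69,"k":71}
After op 14 (replace /jpb 50): {"jpb":50,"k":71}

Answer: {"jpb":50,"k":71}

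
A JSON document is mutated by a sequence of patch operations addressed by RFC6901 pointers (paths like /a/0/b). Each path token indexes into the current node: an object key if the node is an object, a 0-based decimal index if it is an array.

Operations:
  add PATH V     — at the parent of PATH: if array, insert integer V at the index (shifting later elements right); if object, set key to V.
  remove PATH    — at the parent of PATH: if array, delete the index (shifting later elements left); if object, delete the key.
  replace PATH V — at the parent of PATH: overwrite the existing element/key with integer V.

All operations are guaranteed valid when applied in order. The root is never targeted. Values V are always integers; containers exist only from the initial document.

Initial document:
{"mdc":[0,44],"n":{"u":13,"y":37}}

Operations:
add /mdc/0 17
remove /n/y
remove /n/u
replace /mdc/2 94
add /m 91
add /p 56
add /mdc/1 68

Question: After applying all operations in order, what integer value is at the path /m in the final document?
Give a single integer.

Answer: 91

Derivation:
After op 1 (add /mdc/0 17): {"mdc":[17,0,44],"n":{"u":13,"y":37}}
After op 2 (remove /n/y): {"mdc":[17,0,44],"n":{"u":13}}
After op 3 (remove /n/u): {"mdc":[17,0,44],"n":{}}
After op 4 (replace /mdc/2 94): {"mdc":[17,0,94],"n":{}}
After op 5 (add /m 91): {"m":91,"mdc":[17,0,94],"n":{}}
After op 6 (add /p 56): {"m":91,"mdc":[17,0,94],"n":{},"p":56}
After op 7 (add /mdc/1 68): {"m":91,"mdc":[17,68,0,94],"n":{},"p":56}
Value at /m: 91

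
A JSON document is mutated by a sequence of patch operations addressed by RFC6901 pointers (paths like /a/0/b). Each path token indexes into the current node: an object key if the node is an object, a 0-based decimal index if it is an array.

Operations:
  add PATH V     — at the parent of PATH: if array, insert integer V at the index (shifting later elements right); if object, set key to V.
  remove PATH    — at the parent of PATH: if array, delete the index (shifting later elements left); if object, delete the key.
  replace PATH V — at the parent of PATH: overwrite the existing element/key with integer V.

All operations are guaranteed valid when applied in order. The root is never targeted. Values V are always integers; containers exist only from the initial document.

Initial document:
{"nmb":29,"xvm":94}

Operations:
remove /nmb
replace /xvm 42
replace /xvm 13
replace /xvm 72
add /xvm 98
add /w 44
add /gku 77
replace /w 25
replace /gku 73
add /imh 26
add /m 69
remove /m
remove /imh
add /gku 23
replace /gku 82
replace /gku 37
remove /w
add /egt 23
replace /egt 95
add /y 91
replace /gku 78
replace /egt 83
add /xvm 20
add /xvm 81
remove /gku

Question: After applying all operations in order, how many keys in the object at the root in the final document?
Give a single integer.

Answer: 3

Derivation:
After op 1 (remove /nmb): {"xvm":94}
After op 2 (replace /xvm 42): {"xvm":42}
After op 3 (replace /xvm 13): {"xvm":13}
After op 4 (replace /xvm 72): {"xvm":72}
After op 5 (add /xvm 98): {"xvm":98}
After op 6 (add /w 44): {"w":44,"xvm":98}
After op 7 (add /gku 77): {"gku":77,"w":44,"xvm":98}
After op 8 (replace /w 25): {"gku":77,"w":25,"xvm":98}
After op 9 (replace /gku 73): {"gku":73,"w":25,"xvm":98}
After op 10 (add /imh 26): {"gku":73,"imh":26,"w":25,"xvm":98}
After op 11 (add /m 69): {"gku":73,"imh":26,"m":69,"w":25,"xvm":98}
After op 12 (remove /m): {"gku":73,"imh":26,"w":25,"xvm":98}
After op 13 (remove /imh): {"gku":73,"w":25,"xvm":98}
After op 14 (add /gku 23): {"gku":23,"w":25,"xvm":98}
After op 15 (replace /gku 82): {"gku":82,"w":25,"xvm":98}
After op 16 (replace /gku 37): {"gku":37,"w":25,"xvm":98}
After op 17 (remove /w): {"gku":37,"xvm":98}
After op 18 (add /egt 23): {"egt":23,"gku":37,"xvm":98}
After op 19 (replace /egt 95): {"egt":95,"gku":37,"xvm":98}
After op 20 (add /y 91): {"egt":95,"gku":37,"xvm":98,"y":91}
After op 21 (replace /gku 78): {"egt":95,"gku":78,"xvm":98,"y":91}
After op 22 (replace /egt 83): {"egt":83,"gku":78,"xvm":98,"y":91}
After op 23 (add /xvm 20): {"egt":83,"gku":78,"xvm":20,"y":91}
After op 24 (add /xvm 81): {"egt":83,"gku":78,"xvm":81,"y":91}
After op 25 (remove /gku): {"egt":83,"xvm":81,"y":91}
Size at the root: 3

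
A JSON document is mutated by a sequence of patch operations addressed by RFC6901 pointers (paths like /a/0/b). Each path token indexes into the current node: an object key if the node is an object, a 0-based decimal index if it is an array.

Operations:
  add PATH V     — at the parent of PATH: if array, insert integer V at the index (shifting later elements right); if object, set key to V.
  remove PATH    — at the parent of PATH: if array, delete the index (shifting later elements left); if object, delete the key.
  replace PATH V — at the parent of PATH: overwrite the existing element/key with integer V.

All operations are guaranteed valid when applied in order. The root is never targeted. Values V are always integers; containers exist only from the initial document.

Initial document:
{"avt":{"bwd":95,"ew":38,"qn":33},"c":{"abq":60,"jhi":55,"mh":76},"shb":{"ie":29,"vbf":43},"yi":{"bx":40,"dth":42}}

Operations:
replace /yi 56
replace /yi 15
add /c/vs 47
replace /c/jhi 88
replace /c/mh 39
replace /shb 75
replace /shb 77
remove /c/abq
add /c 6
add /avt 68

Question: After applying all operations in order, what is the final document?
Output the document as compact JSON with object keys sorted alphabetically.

After op 1 (replace /yi 56): {"avt":{"bwd":95,"ew":38,"qn":33},"c":{"abq":60,"jhi":55,"mh":76},"shb":{"ie":29,"vbf":43},"yi":56}
After op 2 (replace /yi 15): {"avt":{"bwd":95,"ew":38,"qn":33},"c":{"abq":60,"jhi":55,"mh":76},"shb":{"ie":29,"vbf":43},"yi":15}
After op 3 (add /c/vs 47): {"avt":{"bwd":95,"ew":38,"qn":33},"c":{"abq":60,"jhi":55,"mh":76,"vs":47},"shb":{"ie":29,"vbf":43},"yi":15}
After op 4 (replace /c/jhi 88): {"avt":{"bwd":95,"ew":38,"qn":33},"c":{"abq":60,"jhi":88,"mh":76,"vs":47},"shb":{"ie":29,"vbf":43},"yi":15}
After op 5 (replace /c/mh 39): {"avt":{"bwd":95,"ew":38,"qn":33},"c":{"abq":60,"jhi":88,"mh":39,"vs":47},"shb":{"ie":29,"vbf":43},"yi":15}
After op 6 (replace /shb 75): {"avt":{"bwd":95,"ew":38,"qn":33},"c":{"abq":60,"jhi":88,"mh":39,"vs":47},"shb":75,"yi":15}
After op 7 (replace /shb 77): {"avt":{"bwd":95,"ew":38,"qn":33},"c":{"abq":60,"jhi":88,"mh":39,"vs":47},"shb":77,"yi":15}
After op 8 (remove /c/abq): {"avt":{"bwd":95,"ew":38,"qn":33},"c":{"jhi":88,"mh":39,"vs":47},"shb":77,"yi":15}
After op 9 (add /c 6): {"avt":{"bwd":95,"ew":38,"qn":33},"c":6,"shb":77,"yi":15}
After op 10 (add /avt 68): {"avt":68,"c":6,"shb":77,"yi":15}

Answer: {"avt":68,"c":6,"shb":77,"yi":15}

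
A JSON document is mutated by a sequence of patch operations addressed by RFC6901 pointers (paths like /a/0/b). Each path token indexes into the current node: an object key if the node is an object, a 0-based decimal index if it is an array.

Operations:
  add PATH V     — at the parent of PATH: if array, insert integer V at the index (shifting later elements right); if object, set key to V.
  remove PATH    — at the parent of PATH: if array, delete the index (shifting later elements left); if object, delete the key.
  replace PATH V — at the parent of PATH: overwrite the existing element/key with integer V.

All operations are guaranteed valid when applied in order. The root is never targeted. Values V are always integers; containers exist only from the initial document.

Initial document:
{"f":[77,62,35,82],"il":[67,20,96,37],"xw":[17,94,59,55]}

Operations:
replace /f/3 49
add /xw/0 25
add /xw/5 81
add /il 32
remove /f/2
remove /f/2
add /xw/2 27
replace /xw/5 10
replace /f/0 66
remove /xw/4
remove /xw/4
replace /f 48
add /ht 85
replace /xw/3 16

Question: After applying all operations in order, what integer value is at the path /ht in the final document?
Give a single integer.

Answer: 85

Derivation:
After op 1 (replace /f/3 49): {"f":[77,62,35,49],"il":[67,20,96,37],"xw":[17,94,59,55]}
After op 2 (add /xw/0 25): {"f":[77,62,35,49],"il":[67,20,96,37],"xw":[25,17,94,59,55]}
After op 3 (add /xw/5 81): {"f":[77,62,35,49],"il":[67,20,96,37],"xw":[25,17,94,59,55,81]}
After op 4 (add /il 32): {"f":[77,62,35,49],"il":32,"xw":[25,17,94,59,55,81]}
After op 5 (remove /f/2): {"f":[77,62,49],"il":32,"xw":[25,17,94,59,55,81]}
After op 6 (remove /f/2): {"f":[77,62],"il":32,"xw":[25,17,94,59,55,81]}
After op 7 (add /xw/2 27): {"f":[77,62],"il":32,"xw":[25,17,27,94,59,55,81]}
After op 8 (replace /xw/5 10): {"f":[77,62],"il":32,"xw":[25,17,27,94,59,10,81]}
After op 9 (replace /f/0 66): {"f":[66,62],"il":32,"xw":[25,17,27,94,59,10,81]}
After op 10 (remove /xw/4): {"f":[66,62],"il":32,"xw":[25,17,27,94,10,81]}
After op 11 (remove /xw/4): {"f":[66,62],"il":32,"xw":[25,17,27,94,81]}
After op 12 (replace /f 48): {"f":48,"il":32,"xw":[25,17,27,94,81]}
After op 13 (add /ht 85): {"f":48,"ht":85,"il":32,"xw":[25,17,27,94,81]}
After op 14 (replace /xw/3 16): {"f":48,"ht":85,"il":32,"xw":[25,17,27,16,81]}
Value at /ht: 85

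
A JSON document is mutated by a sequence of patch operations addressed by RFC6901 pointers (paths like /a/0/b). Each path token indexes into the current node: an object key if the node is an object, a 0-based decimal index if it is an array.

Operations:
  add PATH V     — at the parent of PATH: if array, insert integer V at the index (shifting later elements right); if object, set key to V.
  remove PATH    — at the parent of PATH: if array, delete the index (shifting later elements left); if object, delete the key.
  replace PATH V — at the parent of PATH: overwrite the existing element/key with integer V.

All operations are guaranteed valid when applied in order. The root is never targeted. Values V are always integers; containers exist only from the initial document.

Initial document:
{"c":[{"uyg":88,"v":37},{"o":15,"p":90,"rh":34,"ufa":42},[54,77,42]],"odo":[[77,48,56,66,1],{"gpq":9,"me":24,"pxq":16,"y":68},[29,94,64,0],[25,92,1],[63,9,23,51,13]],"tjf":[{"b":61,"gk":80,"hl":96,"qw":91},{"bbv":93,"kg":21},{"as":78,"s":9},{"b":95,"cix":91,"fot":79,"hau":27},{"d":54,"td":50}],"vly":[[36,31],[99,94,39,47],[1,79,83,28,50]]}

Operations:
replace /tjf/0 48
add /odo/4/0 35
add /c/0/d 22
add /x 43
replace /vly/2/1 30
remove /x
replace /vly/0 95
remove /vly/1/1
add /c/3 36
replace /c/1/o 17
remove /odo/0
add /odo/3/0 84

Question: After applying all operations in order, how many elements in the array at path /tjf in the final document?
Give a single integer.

After op 1 (replace /tjf/0 48): {"c":[{"uyg":88,"v":37},{"o":15,"p":90,"rh":34,"ufa":42},[54,77,42]],"odo":[[77,48,56,66,1],{"gpq":9,"me":24,"pxq":16,"y":68},[29,94,64,0],[25,92,1],[63,9,23,51,13]],"tjf":[48,{"bbv":93,"kg":21},{"as":78,"s":9},{"b":95,"cix":91,"fot":79,"hau":27},{"d":54,"td":50}],"vly":[[36,31],[99,94,39,47],[1,79,83,28,50]]}
After op 2 (add /odo/4/0 35): {"c":[{"uyg":88,"v":37},{"o":15,"p":90,"rh":34,"ufa":42},[54,77,42]],"odo":[[77,48,56,66,1],{"gpq":9,"me":24,"pxq":16,"y":68},[29,94,64,0],[25,92,1],[35,63,9,23,51,13]],"tjf":[48,{"bbv":93,"kg":21},{"as":78,"s":9},{"b":95,"cix":91,"fot":79,"hau":27},{"d":54,"td":50}],"vly":[[36,31],[99,94,39,47],[1,79,83,28,50]]}
After op 3 (add /c/0/d 22): {"c":[{"d":22,"uyg":88,"v":37},{"o":15,"p":90,"rh":34,"ufa":42},[54,77,42]],"odo":[[77,48,56,66,1],{"gpq":9,"me":24,"pxq":16,"y":68},[29,94,64,0],[25,92,1],[35,63,9,23,51,13]],"tjf":[48,{"bbv":93,"kg":21},{"as":78,"s":9},{"b":95,"cix":91,"fot":79,"hau":27},{"d":54,"td":50}],"vly":[[36,31],[99,94,39,47],[1,79,83,28,50]]}
After op 4 (add /x 43): {"c":[{"d":22,"uyg":88,"v":37},{"o":15,"p":90,"rh":34,"ufa":42},[54,77,42]],"odo":[[77,48,56,66,1],{"gpq":9,"me":24,"pxq":16,"y":68},[29,94,64,0],[25,92,1],[35,63,9,23,51,13]],"tjf":[48,{"bbv":93,"kg":21},{"as":78,"s":9},{"b":95,"cix":91,"fot":79,"hau":27},{"d":54,"td":50}],"vly":[[36,31],[99,94,39,47],[1,79,83,28,50]],"x":43}
After op 5 (replace /vly/2/1 30): {"c":[{"d":22,"uyg":88,"v":37},{"o":15,"p":90,"rh":34,"ufa":42},[54,77,42]],"odo":[[77,48,56,66,1],{"gpq":9,"me":24,"pxq":16,"y":68},[29,94,64,0],[25,92,1],[35,63,9,23,51,13]],"tjf":[48,{"bbv":93,"kg":21},{"as":78,"s":9},{"b":95,"cix":91,"fot":79,"hau":27},{"d":54,"td":50}],"vly":[[36,31],[99,94,39,47],[1,30,83,28,50]],"x":43}
After op 6 (remove /x): {"c":[{"d":22,"uyg":88,"v":37},{"o":15,"p":90,"rh":34,"ufa":42},[54,77,42]],"odo":[[77,48,56,66,1],{"gpq":9,"me":24,"pxq":16,"y":68},[29,94,64,0],[25,92,1],[35,63,9,23,51,13]],"tjf":[48,{"bbv":93,"kg":21},{"as":78,"s":9},{"b":95,"cix":91,"fot":79,"hau":27},{"d":54,"td":50}],"vly":[[36,31],[99,94,39,47],[1,30,83,28,50]]}
After op 7 (replace /vly/0 95): {"c":[{"d":22,"uyg":88,"v":37},{"o":15,"p":90,"rh":34,"ufa":42},[54,77,42]],"odo":[[77,48,56,66,1],{"gpq":9,"me":24,"pxq":16,"y":68},[29,94,64,0],[25,92,1],[35,63,9,23,51,13]],"tjf":[48,{"bbv":93,"kg":21},{"as":78,"s":9},{"b":95,"cix":91,"fot":79,"hau":27},{"d":54,"td":50}],"vly":[95,[99,94,39,47],[1,30,83,28,50]]}
After op 8 (remove /vly/1/1): {"c":[{"d":22,"uyg":88,"v":37},{"o":15,"p":90,"rh":34,"ufa":42},[54,77,42]],"odo":[[77,48,56,66,1],{"gpq":9,"me":24,"pxq":16,"y":68},[29,94,64,0],[25,92,1],[35,63,9,23,51,13]],"tjf":[48,{"bbv":93,"kg":21},{"as":78,"s":9},{"b":95,"cix":91,"fot":79,"hau":27},{"d":54,"td":50}],"vly":[95,[99,39,47],[1,30,83,28,50]]}
After op 9 (add /c/3 36): {"c":[{"d":22,"uyg":88,"v":37},{"o":15,"p":90,"rh":34,"ufa":42},[54,77,42],36],"odo":[[77,48,56,66,1],{"gpq":9,"me":24,"pxq":16,"y":68},[29,94,64,0],[25,92,1],[35,63,9,23,51,13]],"tjf":[48,{"bbv":93,"kg":21},{"as":78,"s":9},{"b":95,"cix":91,"fot":79,"hau":27},{"d":54,"td":50}],"vly":[95,[99,39,47],[1,30,83,28,50]]}
After op 10 (replace /c/1/o 17): {"c":[{"d":22,"uyg":88,"v":37},{"o":17,"p":90,"rh":34,"ufa":42},[54,77,42],36],"odo":[[77,48,56,66,1],{"gpq":9,"me":24,"pxq":16,"y":68},[29,94,64,0],[25,92,1],[35,63,9,23,51,13]],"tjf":[48,{"bbv":93,"kg":21},{"as":78,"s":9},{"b":95,"cix":91,"fot":79,"hau":27},{"d":54,"td":50}],"vly":[95,[99,39,47],[1,30,83,28,50]]}
After op 11 (remove /odo/0): {"c":[{"d":22,"uyg":88,"v":37},{"o":17,"p":90,"rh":34,"ufa":42},[54,77,42],36],"odo":[{"gpq":9,"me":24,"pxq":16,"y":68},[29,94,64,0],[25,92,1],[35,63,9,23,51,13]],"tjf":[48,{"bbv":93,"kg":21},{"as":78,"s":9},{"b":95,"cix":91,"fot":79,"hau":27},{"d":54,"td":50}],"vly":[95,[99,39,47],[1,30,83,28,50]]}
After op 12 (add /odo/3/0 84): {"c":[{"d":22,"uyg":88,"v":37},{"o":17,"p":90,"rh":34,"ufa":42},[54,77,42],36],"odo":[{"gpq":9,"me":24,"pxq":16,"y":68},[29,94,64,0],[25,92,1],[84,35,63,9,23,51,13]],"tjf":[48,{"bbv":93,"kg":21},{"as":78,"s":9},{"b":95,"cix":91,"fot":79,"hau":27},{"d":54,"td":50}],"vly":[95,[99,39,47],[1,30,83,28,50]]}
Size at path /tjf: 5

Answer: 5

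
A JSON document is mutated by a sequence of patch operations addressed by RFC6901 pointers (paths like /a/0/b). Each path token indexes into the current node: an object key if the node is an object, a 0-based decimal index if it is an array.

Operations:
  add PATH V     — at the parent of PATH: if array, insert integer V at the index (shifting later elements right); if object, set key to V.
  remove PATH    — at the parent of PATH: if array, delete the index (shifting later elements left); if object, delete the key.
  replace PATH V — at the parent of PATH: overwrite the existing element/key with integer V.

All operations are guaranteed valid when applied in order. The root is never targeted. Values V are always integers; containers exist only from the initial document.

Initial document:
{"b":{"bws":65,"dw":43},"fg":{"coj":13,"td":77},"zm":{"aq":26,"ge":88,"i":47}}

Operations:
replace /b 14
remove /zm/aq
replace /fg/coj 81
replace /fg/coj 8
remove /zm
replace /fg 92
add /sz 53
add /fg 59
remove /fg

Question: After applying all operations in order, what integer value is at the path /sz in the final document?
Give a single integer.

After op 1 (replace /b 14): {"b":14,"fg":{"coj":13,"td":77},"zm":{"aq":26,"ge":88,"i":47}}
After op 2 (remove /zm/aq): {"b":14,"fg":{"coj":13,"td":77},"zm":{"ge":88,"i":47}}
After op 3 (replace /fg/coj 81): {"b":14,"fg":{"coj":81,"td":77},"zm":{"ge":88,"i":47}}
After op 4 (replace /fg/coj 8): {"b":14,"fg":{"coj":8,"td":77},"zm":{"ge":88,"i":47}}
After op 5 (remove /zm): {"b":14,"fg":{"coj":8,"td":77}}
After op 6 (replace /fg 92): {"b":14,"fg":92}
After op 7 (add /sz 53): {"b":14,"fg":92,"sz":53}
After op 8 (add /fg 59): {"b":14,"fg":59,"sz":53}
After op 9 (remove /fg): {"b":14,"sz":53}
Value at /sz: 53

Answer: 53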